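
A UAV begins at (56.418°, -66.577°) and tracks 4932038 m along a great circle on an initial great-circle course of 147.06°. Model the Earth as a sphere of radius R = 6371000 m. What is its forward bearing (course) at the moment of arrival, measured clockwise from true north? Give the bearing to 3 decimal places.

The arc subtends δ = 4932038/6371000 = 0.774139 rad at the centre.
Converting: φ₁ = 0.984680 rad, θ = 2.566681 rad.
Applying the spherical law of cosines for sides, sin φ₂ = sin φ₁ cos δ + cos φ₁ sin δ cos θ = 0.271154, so φ₂ = 15.733°.
Then Δλ = atan2(0.210269, 0.489127) = 0.406002 rad, from sin θ sin δ cos φ₁ over cos δ − sin φ₁ sin φ₂.
λ₂ = -66.577° + 23.262° = -43.315°.
The forward bearing on arrival equals the back-azimuth from the destination plus 180°.
Back-azimuth from P₂ (15.733°, -43.315°) to P₁ (56.418°, -66.577°), with Δλ' = λ₁ − λ₂ = -23.262°: atan2( sin Δλ' cos φ₁ , cos φ₂ sin φ₁ − sin φ₂ cos φ₁ cos Δλ' ) = 341.791°.
Final bearing = (341.791° + 180°) mod 360° = 161.791°.

final bearing 161.791°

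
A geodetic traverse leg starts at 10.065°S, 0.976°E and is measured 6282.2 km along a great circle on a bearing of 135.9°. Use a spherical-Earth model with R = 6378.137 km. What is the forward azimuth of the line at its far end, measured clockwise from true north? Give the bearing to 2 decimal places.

final bearing 109.70°

The arc subtends δ = 6282.2/6378.137 = 0.984958 rad at the centre.
Start latitude φ₁ = -0.175667 rad; initial bearing θ = 2.371902 rad.
sin φ₂ = sin φ₁ cos δ + cos φ₁ sin δ cos θ = (-0.174765)(0.552898) + (0.984610)(0.833249)(-0.718126) = -0.685796
φ₂ = asin(-0.685796) = -0.755698 rad = -43.298°.
For the longitude increment, Δλ = atan2( sin θ sin δ cos φ₁, cos δ − sin φ₁ sin φ₂ ) = atan2(0.570945, 0.433044) = 52.821°.
λ₂ = λ₁ + Δλ = 53.797°.
The forward bearing on arrival equals the back-azimuth from the destination plus 180°.
Back-azimuth from P₂ (-43.30°, 53.80°) to P₁ (-10.06°, 0.98°), with Δλ' = λ₁ − λ₂ = -52.82°: atan2( sin Δλ' cos φ₁ , cos φ₂ sin φ₁ − sin φ₂ cos φ₁ cos Δλ' ) = 289.70°.
Final bearing = (289.70° + 180°) mod 360° = 109.70°.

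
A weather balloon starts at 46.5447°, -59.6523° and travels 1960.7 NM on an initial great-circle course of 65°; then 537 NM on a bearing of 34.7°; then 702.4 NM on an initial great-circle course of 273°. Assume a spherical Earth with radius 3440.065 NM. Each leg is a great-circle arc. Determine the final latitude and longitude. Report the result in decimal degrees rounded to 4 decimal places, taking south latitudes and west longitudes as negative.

Apply the spherical direct solution leg by leg, carrying full precision between legs.
Leg 1: from (46.5447°, -59.6523°), δ = 1960.7/3440.065 = 0.569960 rad, θ = 65° → φ = 50.1753°, λ = -9.8695°.
Leg 2: from (50.1753°, -9.8695°), δ = 537/3440.065 = 0.156102 rad, θ = 34.7° → φ = 57.1960°, λ = -0.4673°.
Leg 3: from (57.1960°, -0.4673°), δ = 702.4/3440.065 = 0.204182 rad, θ = 273° → φ = 55.9775°, λ = -21.6841°.

latitude 55.9775°, longitude -21.6841°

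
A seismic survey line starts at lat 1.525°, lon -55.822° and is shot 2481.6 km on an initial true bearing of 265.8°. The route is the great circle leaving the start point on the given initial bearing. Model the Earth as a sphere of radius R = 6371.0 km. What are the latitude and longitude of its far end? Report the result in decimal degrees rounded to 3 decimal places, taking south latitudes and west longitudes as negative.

latitude -0.182°, longitude -78.077°

Angular distance δ = d/R = 2481.6 / 6371 = 0.389515 rad.
Converting: φ₁ = 0.026616 rad, θ = 4.639085 rad.
Destination latitude: φ₂ = arcsin( sin φ₁ cos δ + cos φ₁ sin δ cos θ ) = arcsin(-0.003182) = -0.182°.
For the longitude increment, Δλ = atan2( sin θ sin δ cos φ₁, cos δ − sin φ₁ sin φ₂ ) = atan2(-0.378586, 0.925178) = -22.255°.
λ₂ = λ₁ + Δλ = -78.077°.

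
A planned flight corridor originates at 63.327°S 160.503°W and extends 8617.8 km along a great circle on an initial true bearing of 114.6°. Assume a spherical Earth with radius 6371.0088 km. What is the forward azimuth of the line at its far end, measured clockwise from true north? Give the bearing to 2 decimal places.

final bearing 26.13°

δ = 8617.8/6371.0088 = 1.352659 rad (77.5016°).
Start latitude φ₁ = -1.105265 rad; initial bearing θ = 2.000147 rad.
Applying the spherical law of cosines for sides, sin φ₂ = sin φ₁ cos δ + cos φ₁ sin δ cos θ = -0.375821, so φ₂ = -22.075°.
For the longitude increment, Δλ = atan2( sin θ sin δ cos φ₁, cos δ − sin φ₁ sin φ₂ ) = atan2(0.398482, -0.119416) = 106.682°.
λ₂ = -160.503° + 106.682° = -53.821°.
The forward bearing on arrival equals the back-azimuth from the destination plus 180°.
Back-azimuth from P₂ (-22.08°, -53.82°) to P₁ (-63.33°, -160.50°), with Δλ' = λ₁ − λ₂ = -106.68°: atan2( sin Δλ' cos φ₁ , cos φ₂ sin φ₁ − sin φ₂ cos φ₁ cos Δλ' ) = 206.13°.
Final bearing = (206.13° + 180°) mod 360° = 26.13°.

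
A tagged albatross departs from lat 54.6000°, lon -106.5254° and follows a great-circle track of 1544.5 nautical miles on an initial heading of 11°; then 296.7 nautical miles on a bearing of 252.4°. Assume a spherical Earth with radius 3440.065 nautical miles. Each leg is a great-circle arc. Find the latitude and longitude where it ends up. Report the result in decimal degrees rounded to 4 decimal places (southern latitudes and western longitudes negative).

latitude 76.5260°, longitude -101.7788°

Apply the spherical direct solution leg by leg, carrying full precision between legs.
Leg 1: from (54.6000°, -106.5254°), δ = 1544.5/3440.065 = 0.448974 rad, θ = 11° → φ = 78.8592°, λ = -81.1451°.
Leg 2: from (78.8592°, -81.1451°), δ = 296.7/3440.065 = 0.086248 rad, θ = 252.4° → φ = 76.5260°, λ = -101.7788°.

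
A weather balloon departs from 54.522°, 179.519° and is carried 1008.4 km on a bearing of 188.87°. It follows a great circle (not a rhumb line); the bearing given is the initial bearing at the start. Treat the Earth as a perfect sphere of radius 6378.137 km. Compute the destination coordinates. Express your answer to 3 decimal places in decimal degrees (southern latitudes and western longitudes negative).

δ = 1008.4/6378.137 = 0.158103 rad (9.0586°).
Converting: φ₁ = 0.951588 rad, θ = 3.296403 rad.
Applying the spherical law of cosines for sides, sin φ₂ = sin φ₁ cos δ + cos φ₁ sin δ cos θ = 0.713895, so φ₂ = 45.553°.
For the longitude increment, Δλ = atan2( sin θ sin δ cos φ₁, cos δ − sin φ₁ sin φ₂ ) = atan2(-0.014090, 0.406175) = -1.987°.
λ₂ = λ₁ + Δλ = 177.532°.

latitude 45.553°, longitude 177.532°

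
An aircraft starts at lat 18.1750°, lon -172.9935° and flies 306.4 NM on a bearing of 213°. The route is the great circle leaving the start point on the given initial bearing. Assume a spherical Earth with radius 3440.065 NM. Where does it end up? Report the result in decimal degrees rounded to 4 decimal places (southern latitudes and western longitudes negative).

latitude 13.8751°, longitude -175.8539°

The arc subtends δ = 306.4/3440.065 = 0.089068 rad at the centre.
Converting: φ₁ = 0.317214 rad, θ = 3.717551 rad.
Applying the spherical law of cosines for sides, sin φ₂ = sin φ₁ cos δ + cos φ₁ sin δ cos θ = 0.239806, so φ₂ = 13.8751°.
Then Δλ = atan2(-0.046029, 0.921236) = -0.049923 rad, from sin θ sin δ cos φ₁ over cos δ − sin φ₁ sin φ₂.
λ₂ = λ₁ + Δλ = -175.8539°.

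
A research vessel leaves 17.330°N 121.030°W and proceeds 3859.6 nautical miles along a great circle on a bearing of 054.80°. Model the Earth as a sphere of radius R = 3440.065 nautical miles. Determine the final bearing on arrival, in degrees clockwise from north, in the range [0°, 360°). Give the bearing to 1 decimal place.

δ = 3859.6/3440.065 = 1.121956 rad (64.2833°).
Converting: φ₁ = 0.302466 rad, θ = 0.956440 rad.
sin φ₂ = sin φ₁ cos δ + cos φ₁ sin δ cos θ = (0.297875)(0.433921) + (0.954605)(0.900951)(0.576432) = 0.625016
φ₂ = asin(0.625016) = 0.675152 rad = 38.683°.
For the longitude increment, Δλ = atan2( sin θ sin δ cos φ₁, cos δ − sin φ₁ sin φ₂ ) = atan2(0.702787, 0.247745) = 70.582°.
λ₂ = -121.030° + 70.582° = -50.448°.
The forward bearing on arrival equals the back-azimuth from the destination plus 180°.
Back-azimuth from P₂ (38.7°, -50.4°) to P₁ (17.3°, -121.0°), with Δλ' = λ₁ − λ₂ = -70.6°: atan2( sin Δλ' cos φ₁ , cos φ₂ sin φ₁ − sin φ₂ cos φ₁ cos Δλ' ) = 272.2°.
Final bearing = (272.2° + 180°) mod 360° = 92.2°.

final bearing 92.2°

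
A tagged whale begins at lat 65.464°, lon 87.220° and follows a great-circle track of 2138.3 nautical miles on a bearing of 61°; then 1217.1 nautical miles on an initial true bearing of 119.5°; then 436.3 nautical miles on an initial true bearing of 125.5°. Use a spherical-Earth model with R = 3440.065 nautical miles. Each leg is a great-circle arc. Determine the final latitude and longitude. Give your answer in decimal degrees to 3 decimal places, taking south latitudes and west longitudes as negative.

latitude 41.200°, longitude -158.344°

Apply the spherical direct solution leg by leg, carrying full precision between legs.
Leg 1: from (65.464°, 87.220°), δ = 2138.3/3440.065 = 0.621587 rad, θ = 61° → φ = 58.957°, λ = 168.209°.
Leg 2: from (58.957°, 168.209°), δ = 1217.1/3440.065 = 0.353801 rad, θ = 119.5° → φ = 45.704°, λ = -166.210°.
Leg 3: from (45.704°, -166.210°), δ = 436.3/3440.065 = 0.126829 rad, θ = 125.5° → φ = 41.200°, λ = -158.344°.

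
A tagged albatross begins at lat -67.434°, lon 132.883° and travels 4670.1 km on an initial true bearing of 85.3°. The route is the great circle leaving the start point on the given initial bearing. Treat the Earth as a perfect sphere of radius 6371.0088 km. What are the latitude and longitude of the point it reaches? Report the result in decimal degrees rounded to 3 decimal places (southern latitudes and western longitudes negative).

latitude -41.699°, longitude -163.845°

Angular distance δ = d/R = 4670.1 / 6371.0088 = 0.733024 rad.
Converting: φ₁ = -1.176945 rad, θ = 1.488766 rad.
Destination latitude: φ₂ = arcsin( sin φ₁ cos δ + cos φ₁ sin δ cos θ ) = arcsin(-0.665218) = -41.699°.
Then Δλ = atan2(0.255910, 0.128867) = 1.104300 rad, from sin θ sin δ cos φ₁ over cos δ − sin φ₁ sin φ₂.
λ₂ = 132.883° + 63.272° = 196.155°, normalized to (−180°, 180°] → -163.845°.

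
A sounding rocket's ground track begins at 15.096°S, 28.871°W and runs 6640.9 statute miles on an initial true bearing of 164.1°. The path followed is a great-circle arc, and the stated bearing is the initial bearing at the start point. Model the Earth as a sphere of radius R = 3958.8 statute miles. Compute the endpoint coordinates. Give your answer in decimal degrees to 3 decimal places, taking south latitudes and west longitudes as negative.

The arc subtends δ = 6640.9/3958.8 = 1.677503 rad at the centre.
Start latitude φ₁ = -0.263475 rad; initial bearing θ = 2.864085 rad.
Destination latitude: φ₂ = arcsin( sin φ₁ cos δ + cos φ₁ sin δ cos θ ) = arcsin(-0.895533) = -63.577°.
For the longitude increment, Δλ = atan2( sin θ sin δ cos φ₁, cos δ − sin φ₁ sin φ₂ ) = atan2(0.263001, -0.339735) = 142.255°.
λ₂ = λ₁ + Δλ = 113.384°.

latitude -63.577°, longitude 113.384°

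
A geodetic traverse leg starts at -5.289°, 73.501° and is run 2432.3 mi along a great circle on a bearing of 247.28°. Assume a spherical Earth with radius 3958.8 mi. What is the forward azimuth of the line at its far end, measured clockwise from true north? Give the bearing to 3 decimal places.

Central angle δ = d/R = 0.614403 rad.
With φ₁ = -5.289° = -0.092310 rad and θ = 247.28° = 4.315850 rad:
sin φ₂ = sin φ₁ cos δ + cos φ₁ sin δ cos θ = (-0.092179)(0.817118) + (0.995742)(0.576471)(-0.386228) = -0.297023
φ₂ = asin(-0.297023) = -0.301573 rad = -17.279°.
Then Δλ = atan2(-0.529475, 0.789738) = -0.590613 rad, from sin θ sin δ cos φ₁ over cos δ − sin φ₁ sin φ₂.
Hence λ₂ = 73.501° + -33.840° = 39.661°.
The forward bearing on arrival equals the back-azimuth from the destination plus 180°.
Back-azimuth from P₂ (-17.279°, 39.661°) to P₁ (-5.289°, 73.501°), with Δλ' = λ₁ − λ₂ = 33.840°: atan2( sin Δλ' cos φ₁ , cos φ₂ sin φ₁ − sin φ₂ cos φ₁ cos Δλ' ) = 74.130°.
Final bearing = (74.130° + 180°) mod 360° = 254.130°.

final bearing 254.130°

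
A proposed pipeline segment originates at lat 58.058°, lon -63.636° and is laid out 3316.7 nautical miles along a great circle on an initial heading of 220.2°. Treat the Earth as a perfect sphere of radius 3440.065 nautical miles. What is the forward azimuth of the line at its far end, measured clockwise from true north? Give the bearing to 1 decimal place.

The arc subtends δ = 3316.7/3440.065 = 0.964139 rad at the centre.
With φ₁ = 58.058° = 1.013303 rad and θ = 220.2° = 3.843215 rad:
Destination latitude: φ₂ = arcsin( sin φ₁ cos δ + cos φ₁ sin δ cos θ ) = arcsin(0.151812) = 8.732°.
Then Δλ = atan2(-0.280551, 0.441300) = -0.566283 rad, from sin θ sin δ cos φ₁ over cos δ − sin φ₁ sin φ₂.
λ₂ = λ₁ + Δλ = -96.082°.
The forward bearing on arrival equals the back-azimuth from the destination plus 180°.
Back-azimuth from P₂ (8.7°, -96.1°) to P₁ (58.1°, -63.6°), with Δλ' = λ₁ − λ₂ = 32.4°: atan2( sin Δλ' cos φ₁ , cos φ₂ sin φ₁ − sin φ₂ cos φ₁ cos Δλ' ) = 20.2°.
Final bearing = (20.2° + 180°) mod 360° = 200.2°.

final bearing 200.2°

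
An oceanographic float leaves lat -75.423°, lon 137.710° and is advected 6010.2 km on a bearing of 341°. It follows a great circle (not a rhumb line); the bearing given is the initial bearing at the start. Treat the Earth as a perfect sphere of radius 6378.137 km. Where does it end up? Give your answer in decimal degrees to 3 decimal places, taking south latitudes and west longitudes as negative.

latitude -22.117°, longitude 121.194°

Angular distance δ = d/R = 6010.2 / 6378.137 = 0.942313 rad.
Start latitude φ₁ = -1.316380 rad; initial bearing θ = 5.951573 rad.
Destination latitude: φ₂ = arcsin( sin φ₁ cos δ + cos φ₁ sin δ cos θ ) = arcsin(-0.376496) = -22.117°.
Then Δλ = atan2(-0.066282, 0.223542) = -0.288251 rad, from sin θ sin δ cos φ₁ over cos δ − sin φ₁ sin φ₂.
λ₂ = 137.710° + -16.516° = 121.194°.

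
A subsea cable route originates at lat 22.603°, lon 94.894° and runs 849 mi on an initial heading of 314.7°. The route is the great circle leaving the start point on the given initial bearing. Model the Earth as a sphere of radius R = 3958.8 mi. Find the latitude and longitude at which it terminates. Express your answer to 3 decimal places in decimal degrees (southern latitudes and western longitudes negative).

The arc subtends δ = 849/3958.8 = 0.214459 rad at the centre.
Start latitude φ₁ = 0.394497 rad; initial bearing θ = 5.492551 rad.
Applying the spherical law of cosines for sides, sin φ₂ = sin φ₁ cos δ + cos φ₁ sin δ cos θ = 0.513736, so φ₂ = 30.913°.
For the longitude increment, Δλ = atan2( sin θ sin δ cos φ₁, cos δ − sin φ₁ sin φ₂ ) = atan2(-0.139652, 0.779640) = -10.155°.
λ₂ = λ₁ + Δλ = 84.739°.

latitude 30.913°, longitude 84.739°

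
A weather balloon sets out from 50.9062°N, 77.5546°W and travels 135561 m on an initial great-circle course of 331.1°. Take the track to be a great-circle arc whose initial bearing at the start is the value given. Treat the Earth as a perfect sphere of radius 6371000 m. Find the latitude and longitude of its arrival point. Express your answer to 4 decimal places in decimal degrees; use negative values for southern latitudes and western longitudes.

latitude 51.9697°, longitude -78.5109°

δ = 135561/6371000 = 0.021278 rad (1.2191°).
With φ₁ = 50.9062° = 0.888481 rad and θ = 331.1° = 5.778785 rad:
sin φ₂ = sin φ₁ cos δ + cos φ₁ sin δ cos θ = (0.776115)(0.999774) + (0.630592)(0.021276)(0.875465) = 0.787685
φ₂ = asin(0.787685) = 0.907042 rad = 51.9697°.
Then Δλ = atan2(-0.006484, 0.388440) = -0.016691 rad, from sin θ sin δ cos φ₁ over cos δ − sin φ₁ sin φ₂.
Hence λ₂ = -77.5546° + -0.9563° = -78.5109°.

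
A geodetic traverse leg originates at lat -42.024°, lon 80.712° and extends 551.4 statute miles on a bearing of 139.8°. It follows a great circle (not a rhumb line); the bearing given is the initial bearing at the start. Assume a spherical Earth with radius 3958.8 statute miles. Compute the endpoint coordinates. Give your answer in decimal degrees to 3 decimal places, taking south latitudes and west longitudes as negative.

δ = 551.4/3958.8 = 0.139285 rad (7.9804°).
Start latitude φ₁ = -0.733457 rad; initial bearing θ = 2.439970 rad.
Applying the spherical law of cosines for sides, sin φ₂ = sin φ₁ cos δ + cos φ₁ sin δ cos θ = -0.741733, so φ₂ = -47.879°.
For the longitude increment, Δλ = atan2( sin θ sin δ cos φ₁, cos δ − sin φ₁ sin φ₂ ) = atan2(0.066570, 0.493768) = 7.678°.
λ₂ = 80.712° + 7.678° = 88.390°.

latitude -47.879°, longitude 88.390°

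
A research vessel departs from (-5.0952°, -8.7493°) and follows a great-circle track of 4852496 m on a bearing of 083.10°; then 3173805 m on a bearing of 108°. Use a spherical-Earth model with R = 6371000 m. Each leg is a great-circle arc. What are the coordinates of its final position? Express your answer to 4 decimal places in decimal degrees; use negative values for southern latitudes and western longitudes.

Apply the spherical direct solution leg by leg, carrying full precision between legs.
Leg 1: from (-5.0952°, -8.7493°), δ = 4852496/6371000 = 0.761654 rad, θ = 83.1° → φ = 1.0491°, λ = 34.5049°.
Leg 2: from (1.0491°, 34.5049°), δ = 3173805/6371000 = 0.498164 rad, θ = 108° → φ = -7.5588°, λ = 61.7895°.

latitude -7.5588°, longitude 61.7895°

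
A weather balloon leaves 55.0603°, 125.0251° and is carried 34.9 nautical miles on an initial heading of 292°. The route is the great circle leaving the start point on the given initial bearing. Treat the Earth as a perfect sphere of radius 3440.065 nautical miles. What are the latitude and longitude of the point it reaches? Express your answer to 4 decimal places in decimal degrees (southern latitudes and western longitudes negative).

latitude 55.2744°, longitude 124.0790°

Angular distance δ = d/R = 34.9 / 3440.065 = 0.010145 rad.
Start latitude φ₁ = 0.960984 rad; initial bearing θ = 5.096361 rad.
Destination latitude: φ₂ = arcsin( sin φ₁ cos δ + cos φ₁ sin δ cos θ ) = arcsin(0.821890) = 55.2744°.
Δλ = atan2( sin θ sin δ cos φ₁ , cos δ − sin φ₁ sin φ₂ ) = atan2(-0.005387, 0.326200) = -0.016513 rad = -0.9461°.
Hence λ₂ = 125.0251° + -0.9461° = 124.0790°.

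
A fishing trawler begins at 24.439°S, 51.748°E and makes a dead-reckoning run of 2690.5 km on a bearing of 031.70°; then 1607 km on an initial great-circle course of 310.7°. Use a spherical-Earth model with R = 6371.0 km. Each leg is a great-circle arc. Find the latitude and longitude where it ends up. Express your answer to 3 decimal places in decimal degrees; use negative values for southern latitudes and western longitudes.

latitude 5.995°, longitude 53.241°

Apply the spherical direct solution leg by leg, carrying full precision between legs.
Leg 1: from (-24.439°, 51.748°), δ = 2690.5/6371 = 0.422304 rad, θ = 31.7° → φ = -3.434°, λ = 64.208°.
Leg 2: from (-3.434°, 64.208°), δ = 1607/6371 = 0.252237 rad, θ = 310.7° → φ = 5.995°, λ = 53.241°.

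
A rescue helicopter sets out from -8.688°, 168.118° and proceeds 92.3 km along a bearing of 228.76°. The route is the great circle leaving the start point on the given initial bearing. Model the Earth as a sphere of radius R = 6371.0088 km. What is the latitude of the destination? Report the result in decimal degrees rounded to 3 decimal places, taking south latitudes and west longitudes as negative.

Angular distance δ = d/R = 92.3 / 6371.0088 = 0.014488 rad.
Converting: φ₁ = -0.151634 rad, θ = 3.992615 rad.
Applying the spherical law of cosines for sides, sin φ₂ = sin φ₁ cos δ + cos φ₁ sin δ cos θ = -0.160478, so φ₂ = -9.235°.
For the longitude increment, Δλ = atan2( sin θ sin δ cos φ₁, cos δ − sin φ₁ sin φ₂ ) = atan2(-0.010769, 0.975654) = -0.632°.
λ₂ = λ₁ + Δλ = 167.486°.

latitude -9.235°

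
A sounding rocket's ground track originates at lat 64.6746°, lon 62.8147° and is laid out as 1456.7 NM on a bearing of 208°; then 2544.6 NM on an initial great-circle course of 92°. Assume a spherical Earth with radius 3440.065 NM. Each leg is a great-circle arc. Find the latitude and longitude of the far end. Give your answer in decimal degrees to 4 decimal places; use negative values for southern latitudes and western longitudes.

Apply the spherical direct solution leg by leg, carrying full precision between legs.
Leg 1: from (64.6746°, 62.8147°), δ = 1456.7/3440.065 = 0.423451 rad, θ = 208° → φ = 41.9793°, λ = 47.7742°.
Leg 2: from (41.9793°, 47.7742°), δ = 2544.6/3440.065 = 0.739695 rad, θ = 92° → φ = 28.4625°, λ = 97.7945°.

latitude 28.4625°, longitude 97.7945°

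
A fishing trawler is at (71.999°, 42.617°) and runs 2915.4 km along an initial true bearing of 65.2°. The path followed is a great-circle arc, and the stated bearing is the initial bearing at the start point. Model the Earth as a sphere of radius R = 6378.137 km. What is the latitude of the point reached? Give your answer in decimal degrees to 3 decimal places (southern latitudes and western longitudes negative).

The arc subtends δ = 2915.4/6378.137 = 0.457093 rad at the centre.
Converting: φ₁ = 1.256620 rad, θ = 1.137955 rad.
sin φ₂ = sin φ₁ cos δ + cos φ₁ sin δ cos θ = (0.951051)(0.897339) + (0.309034)(0.441341)(0.419452) = 0.910624
φ₂ = asin(0.910624) = 1.144793 rad = 65.592°.
Δλ = atan2( sin θ sin δ cos φ₁ , cos δ − sin φ₁ sin φ₂ ) = atan2(0.123811, 0.031289) = 1.323263 rad = 75.817°.
λ₂ = λ₁ + Δλ = 118.434°.

latitude 65.592°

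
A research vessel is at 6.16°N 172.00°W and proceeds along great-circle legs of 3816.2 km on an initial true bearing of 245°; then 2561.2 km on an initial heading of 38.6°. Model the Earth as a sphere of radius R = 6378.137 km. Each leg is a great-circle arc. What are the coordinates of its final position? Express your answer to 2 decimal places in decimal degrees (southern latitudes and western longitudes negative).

latitude 9.55°, longitude 171.24°

Apply the spherical direct solution leg by leg, carrying full precision between legs.
Leg 1: from (6.16°, -172.00°), δ = 3816.2/6378.137 = 0.598325 rad, θ = 245° → φ = -8.51°, λ = 156.92°.
Leg 2: from (-8.51°, 156.92°), δ = 2561.2/6378.137 = 0.401559 rad, θ = 38.6° → φ = 9.55°, λ = 171.24°.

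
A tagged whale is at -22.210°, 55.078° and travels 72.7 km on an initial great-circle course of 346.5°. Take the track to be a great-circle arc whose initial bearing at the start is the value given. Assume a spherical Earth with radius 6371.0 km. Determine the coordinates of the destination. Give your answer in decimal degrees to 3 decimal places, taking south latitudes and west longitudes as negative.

latitude -21.574°, longitude 54.914°

The arc subtends δ = 72.7/6371 = 0.011411 rad at the centre.
Start latitude φ₁ = -0.387638 rad; initial bearing θ = 6.047566 rad.
sin φ₂ = sin φ₁ cos δ + cos φ₁ sin δ cos θ = (-0.378002)(0.999935) + (0.925805)(0.011411)(0.972370) = -0.367705
φ₂ = asin(-0.367705) = -0.376540 rad = -21.574°.
For the longitude increment, Δλ = atan2( sin θ sin δ cos φ₁, cos δ − sin φ₁ sin φ₂ ) = atan2(-0.002466, 0.860941) = -0.164°.
Hence λ₂ = 55.078° + -0.164° = 54.914°.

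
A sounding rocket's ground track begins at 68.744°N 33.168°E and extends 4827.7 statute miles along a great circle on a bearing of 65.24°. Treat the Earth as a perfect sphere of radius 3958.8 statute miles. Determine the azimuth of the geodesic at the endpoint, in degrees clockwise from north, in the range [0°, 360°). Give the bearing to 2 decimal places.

final bearing 158.19°

The arc subtends δ = 4827.7/3958.8 = 1.219486 rad at the centre.
Converting: φ₁ = 1.199809 rad, θ = 1.138653 rad.
sin φ₂ = sin φ₁ cos δ + cos φ₁ sin δ cos θ = (0.931970)(0.344129) + (0.362536)(0.938922)(0.418818) = 0.463280
φ₂ = asin(0.463280) = 0.481693 rad = 27.599°.
For the longitude increment, Δλ = atan2( sin θ sin δ cos φ₁, cos δ − sin φ₁ sin φ₂ ) = atan2(0.309101, -0.087635) = 105.829°.
λ₂ = 33.168° + 105.829° = 138.997°.
The forward bearing on arrival equals the back-azimuth from the destination plus 180°.
Back-azimuth from P₂ (27.60°, 139.00°) to P₁ (68.74°, 33.17°), with Δλ' = λ₁ − λ₂ = -105.83°: atan2( sin Δλ' cos φ₁ , cos φ₂ sin φ₁ − sin φ₂ cos φ₁ cos Δλ' ) = 338.19°.
Final bearing = (338.19° + 180°) mod 360° = 158.19°.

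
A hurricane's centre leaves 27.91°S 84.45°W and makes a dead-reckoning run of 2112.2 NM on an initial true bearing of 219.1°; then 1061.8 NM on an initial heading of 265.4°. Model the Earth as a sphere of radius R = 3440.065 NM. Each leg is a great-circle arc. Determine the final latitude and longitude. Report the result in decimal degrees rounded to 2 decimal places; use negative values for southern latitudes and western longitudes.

Apply the spherical direct solution leg by leg, carrying full precision between legs.
Leg 1: from (-27.91°, -84.45°), δ = 2112.2/3440.065 = 0.614000 rad, θ = 219.1° → φ = -51.05°, λ = -119.76°.
Leg 2: from (-51.05°, -119.76°), δ = 1061.8/3440.065 = 0.308657 rad, θ = 265.4° → φ = -49.14°, λ = -147.33°.

latitude -49.14°, longitude -147.33°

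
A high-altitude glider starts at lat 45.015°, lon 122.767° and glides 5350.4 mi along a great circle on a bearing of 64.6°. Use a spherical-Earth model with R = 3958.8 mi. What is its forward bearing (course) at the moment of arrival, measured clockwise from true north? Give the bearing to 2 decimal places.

final bearing 134.36°

δ = 5350.4/3958.8 = 1.351521 rad (77.4364°).
Start latitude φ₁ = 0.785660 rad; initial bearing θ = 1.127483 rad.
Destination latitude: φ₂ = arcsin( sin φ₁ cos δ + cos φ₁ sin δ cos θ ) = arcsin(0.449815) = 26.732°.
Δλ = atan2( sin θ sin δ cos φ₁ , cos δ − sin φ₁ sin φ₂ ) = atan2(0.623296, -0.100628) = 1.730860 rad = 99.171°.
λ₂ = 122.767° + 99.171° = 221.938°, normalized to (−180°, 180°] → -138.062°.
The forward bearing on arrival equals the back-azimuth from the destination plus 180°.
Back-azimuth from P₂ (26.73°, -138.06°) to P₁ (45.02°, 122.77°), with Δλ' = λ₁ − λ₂ = 260.83°: atan2( sin Δλ' cos φ₁ , cos φ₂ sin φ₁ − sin φ₂ cos φ₁ cos Δλ' ) = 314.36°.
Final bearing = (314.36° + 180°) mod 360° = 134.36°.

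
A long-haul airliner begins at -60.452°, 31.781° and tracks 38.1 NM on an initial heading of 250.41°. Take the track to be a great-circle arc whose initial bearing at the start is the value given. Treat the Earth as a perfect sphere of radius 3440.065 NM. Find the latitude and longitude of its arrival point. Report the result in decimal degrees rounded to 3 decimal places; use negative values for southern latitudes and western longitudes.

latitude -60.659°, longitude 30.561°

δ = 38.1/3440.065 = 0.011075 rad (0.6346°).
With φ₁ = -60.452° = -1.055086 rad and θ = 250.41° = 4.370479 rad:
Applying the spherical law of cosines for sides, sin φ₂ = sin φ₁ cos δ + cos φ₁ sin δ cos θ = -0.871721, so φ₂ = -60.659°.
For the longitude increment, Δλ = atan2( sin θ sin δ cos φ₁, cos δ − sin φ₁ sin φ₂ ) = atan2(-0.005146, 0.241591) = -1.220°.
λ₂ = λ₁ + Δλ = 30.561°.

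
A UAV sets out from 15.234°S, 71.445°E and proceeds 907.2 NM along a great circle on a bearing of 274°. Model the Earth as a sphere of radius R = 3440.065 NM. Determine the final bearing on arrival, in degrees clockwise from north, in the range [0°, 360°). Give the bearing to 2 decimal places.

final bearing 277.89°

Central angle δ = d/R = 0.263716 rad.
With φ₁ = -15.234° = -0.265883 rad and θ = 274° = 4.782202 rad:
sin φ₂ = sin φ₁ cos δ + cos φ₁ sin δ cos θ = (-0.262762)(0.965428) + (0.964861)(0.260670)(0.069756) = -0.236133
φ₂ = asin(-0.236133) = -0.238385 rad = -13.658°.
For the longitude increment, Δλ = atan2( sin θ sin δ cos φ₁, cos δ − sin φ₁ sin φ₂ ) = atan2(-0.250897, 0.903381) = -15.522°.
Hence λ₂ = 71.445° + -15.522° = 55.923°.
The forward bearing on arrival equals the back-azimuth from the destination plus 180°.
Back-azimuth from P₂ (-13.66°, 55.92°) to P₁ (-15.23°, 71.44°), with Δλ' = λ₁ − λ₂ = 15.52°: atan2( sin Δλ' cos φ₁ , cos φ₂ sin φ₁ − sin φ₂ cos φ₁ cos Δλ' ) = 97.89°.
Final bearing = (97.89° + 180°) mod 360° = 277.89°.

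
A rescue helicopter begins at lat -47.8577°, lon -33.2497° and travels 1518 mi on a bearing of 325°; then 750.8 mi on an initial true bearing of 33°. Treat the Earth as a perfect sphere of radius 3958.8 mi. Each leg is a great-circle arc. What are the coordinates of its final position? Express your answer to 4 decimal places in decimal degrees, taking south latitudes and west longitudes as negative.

latitude -19.5626°, longitude -41.1709°

Apply the spherical direct solution leg by leg, carrying full precision between legs.
Leg 1: from (-47.8577°, -33.2497°), δ = 1518/3958.8 = 0.383450 rad, θ = 325° → φ = -28.8165°, λ = -47.4266°.
Leg 2: from (-28.8165°, -47.4266°), δ = 750.8/3958.8 = 0.189653 rad, θ = 33° → φ = -19.5626°, λ = -41.1709°.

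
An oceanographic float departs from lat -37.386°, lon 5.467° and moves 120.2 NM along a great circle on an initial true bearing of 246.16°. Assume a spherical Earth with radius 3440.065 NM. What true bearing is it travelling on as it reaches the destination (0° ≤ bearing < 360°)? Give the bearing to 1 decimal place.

final bearing 247.6°

Angular distance δ = d/R = 120.2 / 3440.065 = 0.034941 rad.
Start latitude φ₁ = -0.652509 rad; initial bearing θ = 4.296302 rad.
sin φ₂ = sin φ₁ cos δ + cos φ₁ sin δ cos θ = (-0.607182)(0.999390) + (0.794563)(0.034934)(-0.404184) = -0.618030
φ₂ = asin(-0.618030) = -0.666235 rad = -38.172°.
Δλ = atan2( sin θ sin δ cos φ₁ , cos δ − sin φ₁ sin φ₂ ) = atan2(-0.025389, 0.624133) = -0.040656 rad = -2.329°.
Hence λ₂ = 5.467° + -2.329° = 3.138°.
The forward bearing on arrival equals the back-azimuth from the destination plus 180°.
Back-azimuth from P₂ (-38.2°, 3.1°) to P₁ (-37.4°, 5.5°), with Δλ' = λ₁ − λ₂ = 2.3°: atan2( sin Δλ' cos φ₁ , cos φ₂ sin φ₁ − sin φ₂ cos φ₁ cos Δλ' ) = 67.6°.
Final bearing = (67.6° + 180°) mod 360° = 247.6°.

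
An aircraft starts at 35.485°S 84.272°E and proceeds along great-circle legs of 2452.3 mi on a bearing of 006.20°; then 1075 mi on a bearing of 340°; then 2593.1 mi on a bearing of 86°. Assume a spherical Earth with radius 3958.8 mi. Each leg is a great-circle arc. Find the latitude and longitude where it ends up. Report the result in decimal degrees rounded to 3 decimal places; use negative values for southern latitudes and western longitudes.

Apply the spherical direct solution leg by leg, carrying full precision between legs.
Leg 1: from (-35.485°, 84.272°), δ = 2452.3/3958.8 = 0.619455 rad, θ = 6.2° → φ = -0.151°, λ = 87.867°.
Leg 2: from (-0.151°, 87.867°), δ = 1075/3958.8 = 0.271547 rad, θ = 340° → φ = 14.448°, λ = 82.431°.
Leg 3: from (14.448°, 82.431°), δ = 2593.1/3958.8 = 0.655022 rad, θ = 86° → φ = 13.828°, λ = 121.174°.

latitude 13.828°, longitude 121.174°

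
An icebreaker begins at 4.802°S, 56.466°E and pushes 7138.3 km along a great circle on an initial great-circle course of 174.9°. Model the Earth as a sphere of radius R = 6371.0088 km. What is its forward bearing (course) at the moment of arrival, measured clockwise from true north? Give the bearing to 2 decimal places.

Angular distance δ = d/R = 7138.3 / 6371.0088 = 1.120435 rad.
With φ₁ = -4.802° = -0.083811 rad and θ = 174.9° = 3.052581 rad:
Destination latitude: φ₂ = arcsin( sin φ₁ cos δ + cos φ₁ sin δ cos θ ) = arcsin(-0.930017) = -68.438°.
For the longitude increment, Δλ = atan2( sin θ sin δ cos φ₁, cos δ − sin φ₁ sin φ₂ ) = atan2(0.079750, 0.357437) = 12.578°.
λ₂ = 56.466° + 12.578° = 69.044°.
The forward bearing on arrival equals the back-azimuth from the destination plus 180°.
Back-azimuth from P₂ (-68.44°, 69.04°) to P₁ (-4.80°, 56.47°), with Δλ' = λ₁ − λ₂ = -12.58°: atan2( sin Δλ' cos φ₁ , cos φ₂ sin φ₁ − sin φ₂ cos φ₁ cos Δλ' ) = 346.05°.
Final bearing = (346.05° + 180°) mod 360° = 166.05°.

final bearing 166.05°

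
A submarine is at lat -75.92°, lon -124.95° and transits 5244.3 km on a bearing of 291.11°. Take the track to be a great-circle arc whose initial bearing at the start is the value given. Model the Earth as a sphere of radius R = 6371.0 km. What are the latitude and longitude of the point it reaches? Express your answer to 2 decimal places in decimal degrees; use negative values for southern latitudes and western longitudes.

latitude -36.53°, longitude 176.69°

Central angle δ = d/R = 0.823152 rad.
With φ₁ = -75.92° = -1.325054 rad and θ = 291.11° = 5.080828 rad:
sin φ₂ = sin φ₁ cos δ + cos φ₁ sin δ cos θ = (-0.969957)(0.679913) + (0.243276)(0.733292)(0.360160) = -0.595237
φ₂ = asin(-0.595237) = -0.637560 rad = -36.53°.
For the longitude increment, Δλ = atan2( sin θ sin δ cos φ₁, cos δ − sin φ₁ sin φ₂ ) = atan2(-0.166421, 0.102559) = -58.36°.
λ₂ = -124.95° + -58.36° = -183.31°, normalized to (−180°, 180°] → 176.69°.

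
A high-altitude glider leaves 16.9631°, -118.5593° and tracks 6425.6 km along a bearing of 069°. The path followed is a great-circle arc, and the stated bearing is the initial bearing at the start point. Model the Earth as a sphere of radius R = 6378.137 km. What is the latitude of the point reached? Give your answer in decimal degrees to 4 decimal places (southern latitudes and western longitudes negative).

latitude 26.4625°

The arc subtends δ = 6425.6/6378.137 = 1.007442 rad at the centre.
With φ₁ = 16.9631° = 0.296062 rad and θ = 69° = 1.204277 rad:
Destination latitude: φ₂ = arcsin( sin φ₁ cos δ + cos φ₁ sin δ cos θ ) = arcsin(0.445612) = 26.4625°.
Δλ = atan2( sin θ sin δ cos φ₁ , cos δ − sin φ₁ sin φ₂ ) = atan2(0.754972, 0.404016) = 1.079433 rad = 61.8470°.
Hence λ₂ = -118.5593° + 61.8470° = -56.7123°.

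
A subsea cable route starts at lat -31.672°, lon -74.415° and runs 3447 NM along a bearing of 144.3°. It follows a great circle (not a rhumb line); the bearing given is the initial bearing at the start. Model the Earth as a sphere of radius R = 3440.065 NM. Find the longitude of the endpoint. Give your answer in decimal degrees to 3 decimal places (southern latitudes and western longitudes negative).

longitude 4.186°

Central angle δ = d/R = 1.002016 rad.
With φ₁ = -31.672° = -0.552781 rad and θ = 144.3° = 2.518510 rad:
sin φ₂ = sin φ₁ cos δ + cos φ₁ sin δ cos θ = (-0.525056)(0.538605) + (0.851068)(0.842558)(-0.812084) = -0.865122
φ₂ = asin(-0.865122) = -1.045393 rad = -59.897°.
For the longitude increment, Δλ = atan2( sin θ sin δ cos φ₁, cos δ − sin φ₁ sin φ₂ ) = atan2(0.418442, 0.084368) = 78.601°.
λ₂ = λ₁ + Δλ = 4.186°.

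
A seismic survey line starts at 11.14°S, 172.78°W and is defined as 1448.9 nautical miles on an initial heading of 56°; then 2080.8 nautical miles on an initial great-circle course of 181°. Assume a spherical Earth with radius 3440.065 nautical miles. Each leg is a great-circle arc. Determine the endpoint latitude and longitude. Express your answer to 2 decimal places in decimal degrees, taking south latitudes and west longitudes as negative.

latitude -31.90°, longitude -153.61°

Apply the spherical direct solution leg by leg, carrying full precision between legs.
Leg 1: from (-11.14°, -172.78°), δ = 1448.9/3440.065 = 0.421184 rad, θ = 56° → φ = 2.75°, λ = -152.94°.
Leg 2: from (2.75°, -152.94°), δ = 2080.8/3440.065 = 0.604872 rad, θ = 181° → φ = -31.90°, λ = -153.61°.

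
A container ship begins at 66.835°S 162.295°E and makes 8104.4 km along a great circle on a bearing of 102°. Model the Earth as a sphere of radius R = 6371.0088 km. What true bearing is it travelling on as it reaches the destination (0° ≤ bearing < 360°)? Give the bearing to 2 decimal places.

Angular distance δ = d/R = 8104.4 / 6371.0088 = 1.272075 rad.
Converting: φ₁ = -1.166491 rad, θ = 1.780236 rad.
Applying the spherical law of cosines for sides, sin φ₂ = sin φ₁ cos δ + cos φ₁ sin δ cos θ = -0.348737, so φ₂ = -20.410°.
For the longitude increment, Δλ = atan2( sin θ sin δ cos φ₁, cos δ − sin φ₁ sin φ₂ ) = atan2(0.367743, -0.026322) = 94.094°.
λ₂ = 162.295° + 94.094° = 256.389°, normalized to (−180°, 180°] → -103.611°.
The forward bearing on arrival equals the back-azimuth from the destination plus 180°.
Back-azimuth from P₂ (-20.41°, -103.61°) to P₁ (-66.83°, 162.29°), with Δλ' = λ₁ − λ₂ = 265.91°: atan2( sin Δλ' cos φ₁ , cos φ₂ sin φ₁ − sin φ₂ cos φ₁ cos Δλ' ) = 204.24°.
Final bearing = (204.24° + 180°) mod 360° = 24.24°.

final bearing 24.24°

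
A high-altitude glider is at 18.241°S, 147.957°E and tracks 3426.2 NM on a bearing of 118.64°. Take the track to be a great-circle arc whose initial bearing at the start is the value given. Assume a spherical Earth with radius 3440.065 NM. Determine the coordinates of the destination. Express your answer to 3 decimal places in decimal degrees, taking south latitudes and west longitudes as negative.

latitude -33.521°, longitude -149.970°

Central angle δ = d/R = 0.995970 rad.
With φ₁ = -18.241° = -0.318366 rad and θ = 118.64° = 2.070659 rad:
sin φ₂ = sin φ₁ cos δ + cos φ₁ sin δ cos θ = (-0.313015)(0.543689) + (0.949748)(0.839286)(-0.479305) = -0.552242
φ₂ = asin(-0.552242) = -0.585051 rad = -33.521°.
For the longitude increment, Δλ = atan2( sin θ sin δ cos φ₁, cos δ − sin φ₁ sin φ₂ ) = atan2(0.699583, 0.370830) = 62.073°.
λ₂ = 147.957° + 62.073° = 210.030°, normalized to (−180°, 180°] → -149.970°.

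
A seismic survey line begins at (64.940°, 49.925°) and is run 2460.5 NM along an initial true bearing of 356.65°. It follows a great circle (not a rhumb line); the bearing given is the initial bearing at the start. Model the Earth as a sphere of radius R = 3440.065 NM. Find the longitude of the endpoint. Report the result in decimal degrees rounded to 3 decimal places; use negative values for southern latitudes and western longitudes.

longitude -122.093°

The arc subtends δ = 2460.5/3440.065 = 0.715248 rad at the centre.
Start latitude φ₁ = 1.133417 rad; initial bearing θ = 6.224717 rad.
Destination latitude: φ₂ = arcsin( sin φ₁ cos δ + cos φ₁ sin δ cos θ ) = arcsin(0.961168) = 73.980°.
For the longitude increment, Δλ = atan2( sin θ sin δ cos φ₁, cos δ − sin φ₁ sin φ₂ ) = atan2(-0.016232, -0.115757) = -172.018°.
λ₂ = 49.925° + -172.018° = -122.093°.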